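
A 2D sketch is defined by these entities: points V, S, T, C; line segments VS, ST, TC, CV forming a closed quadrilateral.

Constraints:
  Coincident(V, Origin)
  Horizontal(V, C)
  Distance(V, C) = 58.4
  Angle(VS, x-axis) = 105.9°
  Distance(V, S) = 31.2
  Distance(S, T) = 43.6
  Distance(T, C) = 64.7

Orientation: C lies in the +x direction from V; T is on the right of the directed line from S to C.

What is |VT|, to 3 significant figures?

14.3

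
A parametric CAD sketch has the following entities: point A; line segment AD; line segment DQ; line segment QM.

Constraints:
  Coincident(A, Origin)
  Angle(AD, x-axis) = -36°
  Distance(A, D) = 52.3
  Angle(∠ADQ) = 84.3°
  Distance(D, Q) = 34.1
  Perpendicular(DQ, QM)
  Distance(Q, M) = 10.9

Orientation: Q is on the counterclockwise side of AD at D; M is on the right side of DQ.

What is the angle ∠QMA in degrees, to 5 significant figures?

24.667°

∠ADQ = 84.3°, so DQ runs at -36.0° + (180° − 84.3°) = 59.700° from the x-axis; with |DQ| = 34.1, Q = D + 34.1·(cos 59.700°, sin 59.700°) = (59.516, -1.2994). The perpendicularity gives QM at right angles to DQ; with |QM| = 10.9 on the right of DQ, M = Q + 10.9·(0.86340, -0.50453) = (68.927, -6.7987). Then cos ∠QMA = MQ·MA / (|MQ||MA|), giving 24.667°.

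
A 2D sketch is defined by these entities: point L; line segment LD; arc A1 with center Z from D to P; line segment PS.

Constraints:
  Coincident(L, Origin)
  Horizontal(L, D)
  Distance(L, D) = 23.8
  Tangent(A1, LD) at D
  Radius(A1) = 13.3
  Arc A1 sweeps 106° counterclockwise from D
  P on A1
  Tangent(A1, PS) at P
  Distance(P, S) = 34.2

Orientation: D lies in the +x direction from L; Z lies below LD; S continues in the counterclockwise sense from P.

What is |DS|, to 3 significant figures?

50.0

L is at the origin; L and D share the same y with |LD| = 23.8 and D on the +x side, so D = (23.8, 0.00). The tangent condition forces ZD to be normal to LD, so Z = D + (0, -13.3) = (23.8, -13.3). On A1, D sits at bearing 90° from Z; a 106° counterclockwise sweep puts P at bearing 196°, so P = Z + 13.3·(cos 196°, sin 196°) = (11.0, -17.0). The tangent condition forces ZP to be normal to PS, so PS runs along (−sin 196°, cos 196°); with |PS| = 34.2, S = (20.4, -49.8). Then |DS| = |S − D| = 50.0.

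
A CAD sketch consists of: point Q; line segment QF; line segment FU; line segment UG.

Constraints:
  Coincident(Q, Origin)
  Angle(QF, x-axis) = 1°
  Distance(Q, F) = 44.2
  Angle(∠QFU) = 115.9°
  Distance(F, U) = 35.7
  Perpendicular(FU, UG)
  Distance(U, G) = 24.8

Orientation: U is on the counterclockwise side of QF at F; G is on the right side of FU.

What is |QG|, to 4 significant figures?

84.82

∠QFU = 115.9°, so FU runs at 1.0° + (180° − 115.9°) = 65.10° from the x-axis; with |FU| = 35.7, U = F + 35.7·(cos 65.10°, sin 65.10°) = (59.22, 33.15). The perpendicularity gives UG at right angles to FU; with |UG| = 24.8 on the right of FU, G = U + 24.8·(0.9070, -0.4210) = (81.72, 22.71). Then |QG| = |G − Q| = 84.82.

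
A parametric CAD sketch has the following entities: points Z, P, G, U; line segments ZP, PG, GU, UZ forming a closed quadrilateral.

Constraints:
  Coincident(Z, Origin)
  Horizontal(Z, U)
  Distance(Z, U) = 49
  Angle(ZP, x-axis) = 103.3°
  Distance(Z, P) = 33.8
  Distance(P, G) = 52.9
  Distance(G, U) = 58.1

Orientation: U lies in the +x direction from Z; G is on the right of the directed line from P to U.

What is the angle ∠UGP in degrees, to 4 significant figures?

72.30°

Checks: |PG| = 52.90 ✓; |GU| = 58.10 ✓.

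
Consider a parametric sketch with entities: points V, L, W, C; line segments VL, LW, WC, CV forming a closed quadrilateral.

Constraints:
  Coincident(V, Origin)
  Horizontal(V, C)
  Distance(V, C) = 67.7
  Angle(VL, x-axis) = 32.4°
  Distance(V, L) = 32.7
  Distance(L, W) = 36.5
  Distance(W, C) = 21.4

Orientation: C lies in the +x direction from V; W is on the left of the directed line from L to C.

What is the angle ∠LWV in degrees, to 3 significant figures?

12.7°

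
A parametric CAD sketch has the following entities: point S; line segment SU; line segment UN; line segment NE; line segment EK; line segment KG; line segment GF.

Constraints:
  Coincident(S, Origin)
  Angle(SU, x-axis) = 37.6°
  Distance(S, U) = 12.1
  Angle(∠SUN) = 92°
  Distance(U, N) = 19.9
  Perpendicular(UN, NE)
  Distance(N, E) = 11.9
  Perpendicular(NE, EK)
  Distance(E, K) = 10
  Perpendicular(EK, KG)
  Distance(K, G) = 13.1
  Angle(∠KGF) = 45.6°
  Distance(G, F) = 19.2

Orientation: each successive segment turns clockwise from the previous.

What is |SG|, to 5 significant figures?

16.830

NE ⟂ EK, so EK runs at 129.60°; with |EK| = 10.0, K = (6.7281, -7.8307). The perpendicularity gives KG at right angles to EK, so KG runs at 39.600°; with |KG| = 13.1, G = (16.822, 0.51958). Then |SG| = |G − S| = 16.830.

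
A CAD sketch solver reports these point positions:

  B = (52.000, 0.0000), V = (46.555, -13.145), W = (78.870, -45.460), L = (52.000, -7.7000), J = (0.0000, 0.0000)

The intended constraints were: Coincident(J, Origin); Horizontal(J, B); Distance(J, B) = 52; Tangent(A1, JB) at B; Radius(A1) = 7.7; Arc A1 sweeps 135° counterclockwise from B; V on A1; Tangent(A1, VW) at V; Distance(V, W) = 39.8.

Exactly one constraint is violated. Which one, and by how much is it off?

Distance(V, W) = 39.8 — off by 5.90.

J = (0.00, 0.00) ✓; J.y = 0.00, B.y = 0.00 ✓; |JB| = 52.00 ✓; ∠(LB, BJ) = 90.00° ✓; |LB| = 7.700 ✓; bearing(L→V) − bearing(L→B) = 135.0° ✓; |LV| = 7.700 ✓; ∠(LV, VW) = 90.00° ✓; |VW| = 45.70 ✗.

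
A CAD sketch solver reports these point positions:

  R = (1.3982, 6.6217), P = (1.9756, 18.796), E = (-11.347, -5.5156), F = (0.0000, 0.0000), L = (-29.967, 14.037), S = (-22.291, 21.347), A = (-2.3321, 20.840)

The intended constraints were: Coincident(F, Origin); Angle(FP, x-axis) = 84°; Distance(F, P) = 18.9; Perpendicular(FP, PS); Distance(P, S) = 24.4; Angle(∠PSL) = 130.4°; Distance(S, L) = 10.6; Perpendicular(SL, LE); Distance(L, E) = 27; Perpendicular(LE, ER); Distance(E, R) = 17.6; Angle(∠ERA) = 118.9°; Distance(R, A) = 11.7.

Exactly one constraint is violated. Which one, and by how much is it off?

Distance(R, A) = 11.7 — off by 3.00.

F = (0.00, 0.00) ✓; FP at 84.00° ✓; |FP| = 18.90 ✓; ∠(FP, PS) = 90.00° ✓; |PS| = 24.40 ✓; ∠PSL = 130.4° ✓; |SL| = 10.60 ✓; ∠(SL, LE) = 90.00° ✓; |LE| = 27.00 ✓; ∠(LE, ER) = 90.00° ✓; |ER| = 17.60 ✓; ∠ERA = 118.9° ✓; |RA| = 14.70 ✗.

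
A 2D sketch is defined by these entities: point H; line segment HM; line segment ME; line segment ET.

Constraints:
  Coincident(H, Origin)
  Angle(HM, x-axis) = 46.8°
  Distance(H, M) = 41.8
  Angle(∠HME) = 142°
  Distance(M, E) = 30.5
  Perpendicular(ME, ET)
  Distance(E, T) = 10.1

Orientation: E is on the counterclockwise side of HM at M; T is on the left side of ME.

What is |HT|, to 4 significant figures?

65.34

H is at the origin; HM runs at 46.8° with length 41.8, so M = 41.8·(cos 46.8°, sin 46.8°) = (28.61, 30.47). ∠HME = 142.0°, so ME runs at 46.8° + (180° − 142.0°) = 84.80° from the x-axis; with |ME| = 30.5, E = M + 30.5·(cos 84.80°, sin 84.80°) = (31.38, 60.85). ME is perpendicular to ET; with |ET| = 10.1 on the left of ME, T = E + 10.1·(-0.9959, 0.09063) = (21.32, 61.76). Then |HT| = |T − H| = 65.34.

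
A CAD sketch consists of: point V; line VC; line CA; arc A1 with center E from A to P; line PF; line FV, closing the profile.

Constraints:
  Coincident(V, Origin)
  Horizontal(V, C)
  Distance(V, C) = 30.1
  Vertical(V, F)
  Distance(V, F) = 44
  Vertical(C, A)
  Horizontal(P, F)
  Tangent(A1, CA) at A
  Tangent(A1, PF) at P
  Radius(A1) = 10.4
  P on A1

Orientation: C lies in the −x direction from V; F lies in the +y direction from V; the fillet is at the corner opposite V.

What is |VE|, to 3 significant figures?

38.9

V is at the origin; VC is horizontal with |VC| = 30.1 and C on the −x side, so C = (-30.1, 0.00). VF is vertical with |VF| = 44.0 and F on the +y side, so F = (0.00, 44.0). The virtual corner opposite V is at (-30.1, 44.0). A1 meets CA tangentially, so EA is at right angles to CA and the tangent condition forces EP to be normal to PF, with radius 10.4, so the center E sits 10.4 in from both sides at E = (-19.7, 33.6). Then |VE| = |E − V| = 38.9.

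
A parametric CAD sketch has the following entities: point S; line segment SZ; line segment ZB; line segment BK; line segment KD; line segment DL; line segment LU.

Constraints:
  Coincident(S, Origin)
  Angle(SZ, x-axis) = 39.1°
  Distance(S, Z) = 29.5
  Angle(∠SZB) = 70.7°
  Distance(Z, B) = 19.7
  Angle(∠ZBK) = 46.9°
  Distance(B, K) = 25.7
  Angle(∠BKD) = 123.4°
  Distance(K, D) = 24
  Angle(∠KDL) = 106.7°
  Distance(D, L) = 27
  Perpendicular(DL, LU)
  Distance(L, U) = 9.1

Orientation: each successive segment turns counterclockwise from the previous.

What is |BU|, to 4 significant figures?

37.85

S is at the origin; SZ runs at 39.1° with length 29.5, so Z = (22.89, 18.60). ∠SZB = 70.7° gives ZB at 148.4° from the x-axis; with |ZB| = 19.7, B = (6.114, 28.93). ∠ZBK = 46.9° gives BK at -78.50° from the x-axis; with |BK| = 25.7, K = (11.24, 3.743). ∠BKD = 123.4° gives KD at -21.90° from the x-axis; with |KD| = 24.0, D = (33.51, -5.208). ∠KDL = 106.7° gives DL at 51.40° from the x-axis; with |DL| = 27.0, L = (50.35, 15.89). The perpendicularity gives LU at right angles to DL, so LU runs at 141.4°; with |LU| = 9.1, U = (43.24, 21.57). Then |BU| = |U − B| = 37.85.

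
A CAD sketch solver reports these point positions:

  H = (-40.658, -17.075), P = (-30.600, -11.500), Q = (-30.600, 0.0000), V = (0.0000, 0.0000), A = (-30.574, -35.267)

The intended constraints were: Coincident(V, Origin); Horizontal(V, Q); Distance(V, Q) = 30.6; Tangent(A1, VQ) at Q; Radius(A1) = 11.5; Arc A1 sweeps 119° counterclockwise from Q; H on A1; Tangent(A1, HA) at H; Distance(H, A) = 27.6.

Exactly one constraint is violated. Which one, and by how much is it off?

Distance(H, A) = 27.6 — off by 6.80.

V = (0.00, 0.00) ✓; V.y = 0.00, Q.y = 0.00 ✓; |VQ| = 30.60 ✓; ∠(PQ, QV) = 90.00° ✓; |PQ| = 11.50 ✓; bearing(P→H) − bearing(P→Q) = 119.0° ✓; |PH| = 11.50 ✓; ∠(PH, HA) = 90.00° ✓; |HA| = 20.80 ✗.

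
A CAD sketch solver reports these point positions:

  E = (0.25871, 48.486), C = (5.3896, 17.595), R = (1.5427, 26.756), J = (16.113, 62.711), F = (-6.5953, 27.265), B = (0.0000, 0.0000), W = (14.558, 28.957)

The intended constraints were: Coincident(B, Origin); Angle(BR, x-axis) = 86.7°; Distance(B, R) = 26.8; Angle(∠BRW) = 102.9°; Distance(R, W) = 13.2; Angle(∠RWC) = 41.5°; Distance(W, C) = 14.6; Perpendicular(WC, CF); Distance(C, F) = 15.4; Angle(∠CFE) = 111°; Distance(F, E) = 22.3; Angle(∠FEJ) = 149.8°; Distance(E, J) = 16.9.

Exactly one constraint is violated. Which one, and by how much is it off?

Distance(E, J) = 16.9 — off by 4.40.

B = (0.00, 0.00) ✓; BR at 86.70° ✓; |BR| = 26.80 ✓; ∠BRW = 102.9° ✓; |RW| = 13.20 ✓; ∠RWC = 41.50° ✓; |WC| = 14.60 ✓; ∠(WC, CF) = 90.00° ✓; |CF| = 15.40 ✓; ∠CFE = 111.0° ✓; |FE| = 22.30 ✓; ∠FEJ = 149.8° ✓; |EJ| = 21.30 ✗.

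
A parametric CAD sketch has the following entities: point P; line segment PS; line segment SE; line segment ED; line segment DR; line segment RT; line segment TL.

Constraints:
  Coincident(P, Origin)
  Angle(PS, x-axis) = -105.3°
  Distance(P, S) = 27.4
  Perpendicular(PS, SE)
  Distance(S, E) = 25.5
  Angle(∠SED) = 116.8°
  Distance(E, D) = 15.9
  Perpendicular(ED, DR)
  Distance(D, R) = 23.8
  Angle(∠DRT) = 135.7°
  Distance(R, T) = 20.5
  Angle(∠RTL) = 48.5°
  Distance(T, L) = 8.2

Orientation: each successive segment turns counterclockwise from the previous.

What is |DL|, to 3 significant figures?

33.8

∠DRT = 135.7° gives RT at -178° from the x-axis; with |RT| = 20.5, T = (-10.1, -6.19). ∠RTL = 48.5° gives TL at -46.3° from the x-axis; with |TL| = 8.2, L = (-4.45, -12.1). Then |DL| = |L − D| = 33.8.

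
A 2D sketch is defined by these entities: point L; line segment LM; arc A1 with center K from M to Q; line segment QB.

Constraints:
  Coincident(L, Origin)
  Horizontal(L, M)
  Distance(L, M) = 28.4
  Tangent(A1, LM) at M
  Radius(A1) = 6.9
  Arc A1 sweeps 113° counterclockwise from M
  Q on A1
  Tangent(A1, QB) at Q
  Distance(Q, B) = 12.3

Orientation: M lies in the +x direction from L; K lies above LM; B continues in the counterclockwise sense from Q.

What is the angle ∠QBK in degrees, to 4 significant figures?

29.29°

L is at the origin; LM is horizontal with |LM| = 28.4 and M on the +x side, so M = (28.40, 0.000). Tangency of A1 to LM means the radius KM is perpendicular to LM, so K = M + (0, 6.9) = (28.40, 6.900). On A1, M sits at bearing -90° from K; a 113° counterclockwise sweep puts Q at bearing 23°, so Q = K + 6.9·(cos 23°, sin 23°) = (34.75, 9.596). The tangent condition forces KQ to be normal to QB, so QB runs along (−sin 23°, cos 23°); with |QB| = 12.3, B = (29.95, 20.92). Then cos ∠QBK = BQ·BK / (|BQ||BK|), giving 29.29°.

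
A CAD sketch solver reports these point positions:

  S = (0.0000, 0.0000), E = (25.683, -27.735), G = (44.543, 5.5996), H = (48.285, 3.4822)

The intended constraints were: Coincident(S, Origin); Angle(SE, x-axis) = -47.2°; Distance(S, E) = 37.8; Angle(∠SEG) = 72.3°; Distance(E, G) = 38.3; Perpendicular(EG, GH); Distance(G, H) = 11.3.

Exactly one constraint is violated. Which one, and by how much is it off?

Distance(G, H) = 11.3 — off by 7.00.

S = (0.00, 0.00) ✓; SE at -47.20° ✓; |SE| = 37.80 ✓; ∠SEG = 72.30° ✓; |EG| = 38.30 ✓; ∠(EG, GH) = 90.00° ✓; |GH| = 4.300 ✗.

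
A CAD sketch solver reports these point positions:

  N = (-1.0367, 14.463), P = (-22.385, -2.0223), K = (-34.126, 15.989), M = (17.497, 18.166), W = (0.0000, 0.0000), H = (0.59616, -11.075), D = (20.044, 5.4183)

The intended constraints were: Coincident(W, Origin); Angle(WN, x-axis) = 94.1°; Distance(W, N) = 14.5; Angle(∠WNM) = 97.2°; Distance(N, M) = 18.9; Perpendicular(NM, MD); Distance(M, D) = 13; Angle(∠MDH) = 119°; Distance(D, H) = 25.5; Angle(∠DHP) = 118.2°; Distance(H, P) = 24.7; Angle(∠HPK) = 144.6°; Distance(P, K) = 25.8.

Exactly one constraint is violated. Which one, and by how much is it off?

Distance(P, K) = 25.8 — off by 4.30.

W = (0.00, 0.00) ✓; WN at 94.10° ✓; |WN| = 14.50 ✓; ∠WNM = 97.20° ✓; |NM| = 18.90 ✓; ∠(NM, MD) = 90.00° ✓; |MD| = 13.00 ✓; ∠MDH = 119.0° ✓; |DH| = 25.50 ✓; ∠DHP = 118.2° ✓; |HP| = 24.70 ✓; ∠HPK = 144.6° ✓; |PK| = 21.50 ✗.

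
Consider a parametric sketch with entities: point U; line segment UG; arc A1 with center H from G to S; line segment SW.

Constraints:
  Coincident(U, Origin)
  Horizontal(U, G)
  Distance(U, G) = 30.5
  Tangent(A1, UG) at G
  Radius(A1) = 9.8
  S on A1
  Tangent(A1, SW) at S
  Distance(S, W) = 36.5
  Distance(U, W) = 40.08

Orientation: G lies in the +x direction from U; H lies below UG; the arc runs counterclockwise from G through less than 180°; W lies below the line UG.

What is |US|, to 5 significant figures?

22.300

U is at the origin; U and G share the same y with |UG| = 30.5 and G on the +x side, so G = (30.500, 0.0000). Since A1 is tangent to UG there, HG ⟂ UG, so H = G + (0, -9.8) = (30.500, -9.8000). Since HS ⟂ SW (tangency), |HW| = √(9.8² + 36.5²) = 37.793 regardless of where S sits on A1. So W lies on both circle(U, 40.08) and circle(H, 37.793); the below-UG intersection is W = (7.0680, -39.452). S is the foot of the tangent from W: S = (21.498, -5.9255).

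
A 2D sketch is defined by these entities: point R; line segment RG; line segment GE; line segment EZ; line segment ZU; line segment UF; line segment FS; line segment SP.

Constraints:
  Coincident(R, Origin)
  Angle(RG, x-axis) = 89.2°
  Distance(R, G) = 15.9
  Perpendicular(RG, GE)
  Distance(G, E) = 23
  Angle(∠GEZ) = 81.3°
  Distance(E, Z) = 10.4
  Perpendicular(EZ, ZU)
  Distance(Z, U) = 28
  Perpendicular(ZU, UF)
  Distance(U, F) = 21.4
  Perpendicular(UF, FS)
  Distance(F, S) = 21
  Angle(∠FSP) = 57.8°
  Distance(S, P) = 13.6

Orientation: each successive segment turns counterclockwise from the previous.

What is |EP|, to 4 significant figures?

14.26

R is at the origin; RG runs at 89.2° with length 15.9, so G = (0.2220, 15.90). RG ⟂ GE, so GE runs at 179.2°; with |GE| = 23.0, E = (-22.78, 16.22). ∠GEZ = 81.3° gives EZ at -82.10° from the x-axis; with |EZ| = 10.4, Z = (-21.35, 5.918). The perpendicularity gives ZU at right angles to EZ, so ZU runs at 7.900°; with |ZU| = 28.0, U = (6.388, 9.767). ZU ⟂ UF, so UF runs at 97.90°; with |UF| = 21.4, F = (3.447, 30.96). The perpendicularity gives FS at right angles to UF, so FS runs at -172.1°; with |FS| = 21.0, S = (-17.35, 28.08). ∠FSP = 57.8° gives SP at -49.90° from the x-axis; with |SP| = 13.6, P = (-8.594, 17.67). Then |EP| = |P − E| = 14.26.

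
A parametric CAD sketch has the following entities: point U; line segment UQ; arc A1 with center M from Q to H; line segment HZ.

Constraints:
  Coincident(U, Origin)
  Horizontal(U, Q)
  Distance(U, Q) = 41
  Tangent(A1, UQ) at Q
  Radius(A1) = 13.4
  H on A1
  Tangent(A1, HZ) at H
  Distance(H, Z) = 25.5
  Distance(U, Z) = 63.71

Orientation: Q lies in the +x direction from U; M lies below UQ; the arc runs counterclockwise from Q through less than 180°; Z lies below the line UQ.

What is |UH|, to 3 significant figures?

38.5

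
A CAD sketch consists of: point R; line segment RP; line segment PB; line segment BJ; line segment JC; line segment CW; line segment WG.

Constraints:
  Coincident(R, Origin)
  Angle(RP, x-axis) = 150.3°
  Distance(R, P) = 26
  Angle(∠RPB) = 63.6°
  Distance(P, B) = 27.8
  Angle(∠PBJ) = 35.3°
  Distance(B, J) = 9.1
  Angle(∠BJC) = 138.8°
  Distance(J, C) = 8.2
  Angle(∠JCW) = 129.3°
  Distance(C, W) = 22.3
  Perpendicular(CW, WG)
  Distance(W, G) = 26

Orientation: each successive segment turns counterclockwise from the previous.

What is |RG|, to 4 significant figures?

52.78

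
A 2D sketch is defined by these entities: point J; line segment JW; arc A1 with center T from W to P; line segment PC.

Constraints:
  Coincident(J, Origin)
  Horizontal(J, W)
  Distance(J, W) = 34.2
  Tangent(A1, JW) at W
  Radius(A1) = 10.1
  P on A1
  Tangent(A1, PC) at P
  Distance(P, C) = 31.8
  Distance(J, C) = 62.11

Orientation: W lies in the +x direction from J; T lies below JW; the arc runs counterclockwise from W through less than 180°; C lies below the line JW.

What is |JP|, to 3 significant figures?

31.1

Checks: J = (0.00, 0.00) ✓; |TP| = 10.10 ✓; ∠(TP, PC) = 90.00° ✓; |PC| = 31.80 ✓; |JC| = 62.11 ✓.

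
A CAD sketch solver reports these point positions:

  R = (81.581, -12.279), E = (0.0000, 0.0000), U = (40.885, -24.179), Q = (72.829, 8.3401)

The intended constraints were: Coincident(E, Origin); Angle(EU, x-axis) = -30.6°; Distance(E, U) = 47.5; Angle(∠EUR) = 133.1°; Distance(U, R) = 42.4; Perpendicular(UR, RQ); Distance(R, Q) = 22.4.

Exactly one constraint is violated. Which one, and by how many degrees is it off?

Perpendicular(UR, RQ) — off by 6.70°.

E = (0.00, 0.00) ✓; EU at -30.60° ✓; |EU| = 47.50 ✓; ∠EUR = 133.1° ✓; |UR| = 42.40 ✓; ∠(UR, RQ) = 96.70° ✗; |RQ| = 22.40 ✓.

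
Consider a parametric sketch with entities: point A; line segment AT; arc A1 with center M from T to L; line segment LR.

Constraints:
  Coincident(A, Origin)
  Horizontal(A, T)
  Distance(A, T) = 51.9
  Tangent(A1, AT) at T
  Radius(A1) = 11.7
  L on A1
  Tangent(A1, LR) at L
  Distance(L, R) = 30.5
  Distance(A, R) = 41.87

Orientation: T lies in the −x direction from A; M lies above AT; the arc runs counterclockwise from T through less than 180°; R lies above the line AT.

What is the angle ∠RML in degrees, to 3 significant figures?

69.0°

A is at the origin; A and T share the same y with |AT| = 51.9 and T on the −x side, so T = (-51.9, 0.00). Since A1 is tangent to AT there, MT ⟂ AT, so M = T + (0, 11.7) = (-51.9, 11.7). Since ML ⟂ LR (tangency), |MR| = √(11.7² + 30.5²) = 32.7 regardless of where L sits on A1. So R lies on both circle(A, 41.87) and circle(M, 32.7); the above-AT intersection is R = (-26.6, 32.3). L is the foot of the tangent from R: L = (-41.7, 5.88).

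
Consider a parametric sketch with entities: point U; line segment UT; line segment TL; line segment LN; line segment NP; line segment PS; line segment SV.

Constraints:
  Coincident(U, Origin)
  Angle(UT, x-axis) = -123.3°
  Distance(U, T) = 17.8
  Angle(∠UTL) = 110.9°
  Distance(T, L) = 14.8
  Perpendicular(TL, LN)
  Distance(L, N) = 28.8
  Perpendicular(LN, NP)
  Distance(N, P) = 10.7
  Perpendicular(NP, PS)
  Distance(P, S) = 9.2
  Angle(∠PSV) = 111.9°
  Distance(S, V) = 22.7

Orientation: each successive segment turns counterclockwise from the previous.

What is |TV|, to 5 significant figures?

27.515

NP is perpendicular to PS, so PS runs at -144.20°; with |PS| = 9.2, S = (8.5226, -6.7376). ∠PSV = 111.9° gives SV at -76.100° from the x-axis; with |SV| = 22.7, V = (13.976, -28.773). Then |TV| = |V − T| = 27.515.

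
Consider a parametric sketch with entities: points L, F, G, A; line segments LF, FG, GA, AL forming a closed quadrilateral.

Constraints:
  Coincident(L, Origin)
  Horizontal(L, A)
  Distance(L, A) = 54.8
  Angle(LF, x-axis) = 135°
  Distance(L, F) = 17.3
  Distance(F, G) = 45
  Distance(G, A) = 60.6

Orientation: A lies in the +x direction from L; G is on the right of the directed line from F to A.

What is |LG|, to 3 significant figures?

30.4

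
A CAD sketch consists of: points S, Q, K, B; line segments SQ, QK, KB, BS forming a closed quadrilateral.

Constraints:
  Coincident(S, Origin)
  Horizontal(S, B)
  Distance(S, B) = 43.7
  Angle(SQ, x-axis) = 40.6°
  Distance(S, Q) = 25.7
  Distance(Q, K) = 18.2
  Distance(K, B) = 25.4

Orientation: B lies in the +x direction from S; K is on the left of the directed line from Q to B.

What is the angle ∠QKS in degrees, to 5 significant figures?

9.5122°

Checks: |QK| = 18.20 ✓; |KB| = 25.40 ✓.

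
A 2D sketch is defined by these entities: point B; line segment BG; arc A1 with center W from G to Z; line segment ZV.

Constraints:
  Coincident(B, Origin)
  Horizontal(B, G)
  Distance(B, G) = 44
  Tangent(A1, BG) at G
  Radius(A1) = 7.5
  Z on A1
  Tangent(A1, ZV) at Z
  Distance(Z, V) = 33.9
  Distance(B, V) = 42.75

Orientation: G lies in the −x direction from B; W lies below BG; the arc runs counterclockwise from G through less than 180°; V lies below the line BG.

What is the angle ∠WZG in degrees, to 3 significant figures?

20.8°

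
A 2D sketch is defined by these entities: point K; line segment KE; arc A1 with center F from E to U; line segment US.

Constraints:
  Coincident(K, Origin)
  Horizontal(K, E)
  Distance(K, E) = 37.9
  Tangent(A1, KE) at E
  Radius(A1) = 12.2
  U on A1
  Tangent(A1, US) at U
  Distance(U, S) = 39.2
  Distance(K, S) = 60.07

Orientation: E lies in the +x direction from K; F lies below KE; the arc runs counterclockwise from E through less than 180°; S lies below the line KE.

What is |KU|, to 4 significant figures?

29.00

Checks: |FU| = 12.20 ✓; ∠(FU, US) = 90.00° ✓; |US| = 39.20 ✓; |KS| = 60.07 ✓.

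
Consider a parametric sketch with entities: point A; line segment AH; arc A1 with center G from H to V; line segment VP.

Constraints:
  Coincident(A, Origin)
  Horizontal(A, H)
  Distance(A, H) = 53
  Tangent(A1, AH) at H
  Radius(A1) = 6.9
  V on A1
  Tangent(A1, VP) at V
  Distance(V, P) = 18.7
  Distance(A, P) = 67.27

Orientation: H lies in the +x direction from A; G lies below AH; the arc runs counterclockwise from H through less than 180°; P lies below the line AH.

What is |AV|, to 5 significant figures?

50.013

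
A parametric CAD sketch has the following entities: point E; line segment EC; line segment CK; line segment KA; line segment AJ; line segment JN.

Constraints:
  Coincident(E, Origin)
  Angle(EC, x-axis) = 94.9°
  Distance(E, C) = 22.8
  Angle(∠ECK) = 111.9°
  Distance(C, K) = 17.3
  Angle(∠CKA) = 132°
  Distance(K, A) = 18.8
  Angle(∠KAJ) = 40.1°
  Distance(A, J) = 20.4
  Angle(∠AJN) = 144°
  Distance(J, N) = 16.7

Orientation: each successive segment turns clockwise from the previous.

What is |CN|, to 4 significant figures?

2.396

E is at the origin; EC runs at 94.9° with length 22.8, so C = (-1.948, 22.72). ∠ECK = 111.9° gives CK at 26.80° from the x-axis; with |CK| = 17.3, K = (13.49, 30.52). ∠CKA = 132.0° gives KA at -21.20° from the x-axis; with |KA| = 18.8, A = (31.02, 23.72). ∠KAJ = 40.1° gives AJ at -161.1° from the x-axis; with |AJ| = 20.4, J = (11.72, 17.11). ∠AJN = 144.0° gives JN at 162.9° from the x-axis; with |JN| = 16.7, N = (-4.240, 22.02). Then |CN| = |N − C| = 2.396.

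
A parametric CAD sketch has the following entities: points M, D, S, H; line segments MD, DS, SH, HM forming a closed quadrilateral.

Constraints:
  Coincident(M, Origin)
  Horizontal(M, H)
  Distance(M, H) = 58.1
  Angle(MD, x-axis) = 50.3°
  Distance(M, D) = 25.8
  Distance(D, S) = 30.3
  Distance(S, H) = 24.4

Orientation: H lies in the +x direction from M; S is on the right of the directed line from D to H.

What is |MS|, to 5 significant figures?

34.496

Checks: |DS| = 30.30 ✓; |SH| = 24.40 ✓.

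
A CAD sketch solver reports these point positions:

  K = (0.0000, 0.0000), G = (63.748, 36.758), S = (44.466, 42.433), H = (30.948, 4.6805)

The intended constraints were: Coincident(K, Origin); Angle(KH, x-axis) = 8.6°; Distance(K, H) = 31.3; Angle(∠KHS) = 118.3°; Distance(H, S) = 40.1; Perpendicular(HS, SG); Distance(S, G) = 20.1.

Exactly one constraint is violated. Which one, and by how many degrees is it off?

Perpendicular(HS, SG) — off by 3.30°.

K = (0.00, 0.00) ✓; KH at 8.600° ✓; |KH| = 31.30 ✓; ∠KHS = 118.3° ✓; |HS| = 40.10 ✓; ∠(HS, SG) = 86.70° ✗; |SG| = 20.10 ✓.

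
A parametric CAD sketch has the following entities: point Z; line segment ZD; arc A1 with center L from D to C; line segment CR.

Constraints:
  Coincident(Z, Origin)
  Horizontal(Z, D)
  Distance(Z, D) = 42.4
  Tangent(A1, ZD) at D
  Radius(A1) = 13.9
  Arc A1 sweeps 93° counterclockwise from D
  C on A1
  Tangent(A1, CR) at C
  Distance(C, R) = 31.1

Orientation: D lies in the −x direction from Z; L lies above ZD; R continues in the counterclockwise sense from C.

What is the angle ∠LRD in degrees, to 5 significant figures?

6.0679°

Z is at the origin; ZD is horizontal with |ZD| = 42.4 and D on the −x side, so D = (-42.400, 0.0000). A1 meets ZD tangentially, so LD is at right angles to ZD, so L = D + (0, 13.9) = (-42.400, 13.900). On A1, D sits at bearing -90° from L; a 93° counterclockwise sweep puts C at bearing 3°, so C = L + 13.9·(cos 3°, sin 3°) = (-28.519, 14.627). The tangent condition forces LC to be normal to CR, so CR runs along (−sin 3°, cos 3°); with |CR| = 31.1, R = (-30.147, 45.685). Then cos ∠LRD = RL·RD / (|RL||RD|), giving 6.0679°.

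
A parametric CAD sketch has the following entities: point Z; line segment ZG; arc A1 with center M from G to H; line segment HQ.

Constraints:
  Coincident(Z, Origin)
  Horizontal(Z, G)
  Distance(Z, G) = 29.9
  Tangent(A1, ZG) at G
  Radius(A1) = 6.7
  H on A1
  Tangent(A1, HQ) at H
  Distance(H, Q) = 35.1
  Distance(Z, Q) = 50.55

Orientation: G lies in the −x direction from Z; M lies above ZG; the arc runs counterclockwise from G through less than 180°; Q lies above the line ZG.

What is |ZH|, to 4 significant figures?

24.44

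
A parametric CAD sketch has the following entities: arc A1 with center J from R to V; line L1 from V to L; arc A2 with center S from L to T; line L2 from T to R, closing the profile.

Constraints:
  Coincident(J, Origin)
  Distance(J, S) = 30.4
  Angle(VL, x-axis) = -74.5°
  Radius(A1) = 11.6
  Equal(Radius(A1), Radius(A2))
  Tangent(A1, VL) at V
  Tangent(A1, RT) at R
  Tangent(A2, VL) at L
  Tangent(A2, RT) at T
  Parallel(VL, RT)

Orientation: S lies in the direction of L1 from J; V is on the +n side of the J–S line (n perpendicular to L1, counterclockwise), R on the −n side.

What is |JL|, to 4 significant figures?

32.54

The slot axis is L1's direction at -74.5°, so u = (cos -74.5°, sin -74.5°) = (0.2672, -0.9636) and n = (−sin -74.5°, cos -74.5°) = (0.9636, 0.2672). J is at the origin and S lies 30.4 along u from J, so S = 30.4·u = (8.124, -29.29). Tangency of A1 to both parallel lines with radius 11.6 puts V and R at J ± 11.6·n: V = (11.18, 3.100), R = (-11.18, -3.100). Equal radii place L and T the same way about S: L = S + 11.6·n = (19.30, -26.19), T = S − 11.6·n = (-3.054, -32.39). Then |JL| = |L − J| = 32.54.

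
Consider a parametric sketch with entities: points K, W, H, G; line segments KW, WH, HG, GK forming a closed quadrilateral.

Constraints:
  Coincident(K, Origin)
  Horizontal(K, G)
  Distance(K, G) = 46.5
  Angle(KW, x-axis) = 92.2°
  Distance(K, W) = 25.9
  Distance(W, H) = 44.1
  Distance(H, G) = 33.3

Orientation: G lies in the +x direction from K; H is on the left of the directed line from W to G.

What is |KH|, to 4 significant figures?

53.86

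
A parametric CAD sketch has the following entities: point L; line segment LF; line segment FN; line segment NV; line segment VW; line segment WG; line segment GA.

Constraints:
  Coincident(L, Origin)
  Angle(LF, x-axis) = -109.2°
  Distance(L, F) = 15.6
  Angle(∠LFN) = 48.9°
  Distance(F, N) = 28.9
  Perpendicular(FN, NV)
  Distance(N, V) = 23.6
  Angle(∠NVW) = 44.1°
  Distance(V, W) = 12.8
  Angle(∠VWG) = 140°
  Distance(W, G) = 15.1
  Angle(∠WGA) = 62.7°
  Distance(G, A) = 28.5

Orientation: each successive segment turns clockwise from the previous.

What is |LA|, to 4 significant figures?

34.87

L is at the origin; LF runs at -109.2° with length 15.6, so F = (-5.130, -14.73). ∠LFN = 48.9° gives FN at 119.7° from the x-axis; with |FN| = 28.9, N = (-19.45, 10.37). FN ⟂ NV, so NV runs at 29.70°; with |NV| = 23.6, V = (1.051, 22.06). ∠NVW = 44.1° gives VW at -106.2° from the x-axis; with |VW| = 12.8, W = (-2.520, 9.772). ∠VWG = 140.0° gives WG at -146.2° from the x-axis; with |WG| = 15.1, G = (-15.07, 1.372). ∠WGA = 62.7° gives GA at 96.50° from the x-axis; with |GA| = 28.5, A = (-18.29, 29.69). Then |LA| = |A − L| = 34.87.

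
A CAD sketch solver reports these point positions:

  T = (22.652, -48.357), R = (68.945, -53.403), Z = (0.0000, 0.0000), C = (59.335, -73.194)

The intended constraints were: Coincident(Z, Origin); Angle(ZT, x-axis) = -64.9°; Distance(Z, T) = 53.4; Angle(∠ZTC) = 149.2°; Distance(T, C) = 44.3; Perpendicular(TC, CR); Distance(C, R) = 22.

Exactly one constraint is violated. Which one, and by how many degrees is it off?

Perpendicular(TC, CR) — off by 8.20°.

Z = (0.00, 0.00) ✓; ZT at -64.90° ✓; |ZT| = 53.40 ✓; ∠ZTC = 149.2° ✓; |TC| = 44.30 ✓; ∠(TC, CR) = 98.20° ✗; |CR| = 22.00 ✓.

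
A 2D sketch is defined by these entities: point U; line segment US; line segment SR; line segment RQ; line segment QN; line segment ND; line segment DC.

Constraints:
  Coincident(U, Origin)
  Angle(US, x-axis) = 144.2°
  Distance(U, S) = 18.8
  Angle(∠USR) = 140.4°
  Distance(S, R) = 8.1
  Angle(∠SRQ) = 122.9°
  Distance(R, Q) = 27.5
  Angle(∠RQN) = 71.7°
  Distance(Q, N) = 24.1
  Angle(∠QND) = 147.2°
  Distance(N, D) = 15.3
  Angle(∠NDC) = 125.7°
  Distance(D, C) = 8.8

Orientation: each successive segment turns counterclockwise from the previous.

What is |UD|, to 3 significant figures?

12.4

U is at the origin; US runs at 144.2° with length 18.8, so S = (-15.2, 11.0). ∠USR = 140.4° gives SR at -176° from the x-axis; with |SR| = 8.1, R = (-23.3, 10.5). ∠SRQ = 122.9° gives RQ at -119° from the x-axis; with |RQ| = 27.5, Q = (-36.7, -13.6). ∠RQN = 71.7° gives QN at -10.8° from the x-axis; with |QN| = 24.1, N = (-13.0, -18.1). ∠QND = 147.2° gives ND at 22.0° from the x-axis; with |ND| = 15.3, D = (1.15, -12.4). Then |UD| = |D − U| = 12.4.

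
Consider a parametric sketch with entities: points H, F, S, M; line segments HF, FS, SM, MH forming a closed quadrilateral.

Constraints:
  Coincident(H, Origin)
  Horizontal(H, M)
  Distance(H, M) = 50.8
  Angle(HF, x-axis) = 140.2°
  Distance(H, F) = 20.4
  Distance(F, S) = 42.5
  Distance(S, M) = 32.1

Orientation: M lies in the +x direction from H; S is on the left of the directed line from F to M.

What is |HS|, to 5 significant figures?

33.278

Checks: |FS| = 42.50 ✓; |SM| = 32.10 ✓.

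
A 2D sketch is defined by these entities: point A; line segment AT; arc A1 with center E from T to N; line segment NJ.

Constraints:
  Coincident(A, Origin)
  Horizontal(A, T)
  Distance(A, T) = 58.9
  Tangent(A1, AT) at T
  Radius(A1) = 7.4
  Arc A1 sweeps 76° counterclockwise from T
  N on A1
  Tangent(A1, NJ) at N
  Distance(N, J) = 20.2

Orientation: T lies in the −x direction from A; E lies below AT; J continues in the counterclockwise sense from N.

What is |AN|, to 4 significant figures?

66.32

A is at the origin; A and T share the same y with |AT| = 58.9 and T on the −x side, so T = (-58.90, 0.000). A1 meets AT tangentially, so ET is at right angles to AT, so E = T + (0, -7.4) = (-58.90, -7.400). On A1, T sits at bearing 90° from E; a 76° counterclockwise sweep puts N at bearing 166°, so N = E + 7.4·(cos 166°, sin 166°) = (-66.08, -5.610). Then |AN| = |N − A| = 66.32.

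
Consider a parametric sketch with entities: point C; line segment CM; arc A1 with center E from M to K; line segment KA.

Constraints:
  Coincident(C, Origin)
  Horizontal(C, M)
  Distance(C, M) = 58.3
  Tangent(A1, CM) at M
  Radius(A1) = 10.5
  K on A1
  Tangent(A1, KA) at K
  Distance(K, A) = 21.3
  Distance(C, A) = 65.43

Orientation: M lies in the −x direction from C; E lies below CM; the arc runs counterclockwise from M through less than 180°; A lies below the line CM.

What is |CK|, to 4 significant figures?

69.09

Checks: ∠(EM, MC) = 90.00° ✓; |EM| = 10.50 ✓; |EK| = 10.50 ✓; ∠(EK, KA) = 90.00° ✓; |KA| = 21.30 ✓; |CA| = 65.43 ✓.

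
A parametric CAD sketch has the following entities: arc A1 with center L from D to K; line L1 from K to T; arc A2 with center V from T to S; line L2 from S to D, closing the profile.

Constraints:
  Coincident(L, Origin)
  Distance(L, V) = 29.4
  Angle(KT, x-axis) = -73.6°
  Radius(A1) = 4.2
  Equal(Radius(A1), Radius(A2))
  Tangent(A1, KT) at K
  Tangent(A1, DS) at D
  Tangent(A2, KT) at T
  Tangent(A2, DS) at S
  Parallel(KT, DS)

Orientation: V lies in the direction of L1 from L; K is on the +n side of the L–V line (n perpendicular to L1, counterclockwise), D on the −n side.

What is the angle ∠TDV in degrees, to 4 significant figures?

7.815°

The slot axis is L1's direction at -73.6°, so u = (cos -73.6°, sin -73.6°) = (0.2823, -0.9593) and n = (−sin -73.6°, cos -73.6°) = (0.9593, 0.2823). L is at the origin and V lies 29.4 along u from L, so V = 29.4·u = (8.301, -28.20). Tangency of A1 to both parallel lines with radius 4.2 puts K and D at L ± 4.2·n: K = (4.029, 1.186), D = (-4.029, -1.186). Equal radii place T and S the same way about V: T = V + 4.2·n = (12.33, -27.02), S = V − 4.2·n = (4.272, -29.39). Then cos ∠TDV = DT·DV / (|DT||DV|), giving 7.815°.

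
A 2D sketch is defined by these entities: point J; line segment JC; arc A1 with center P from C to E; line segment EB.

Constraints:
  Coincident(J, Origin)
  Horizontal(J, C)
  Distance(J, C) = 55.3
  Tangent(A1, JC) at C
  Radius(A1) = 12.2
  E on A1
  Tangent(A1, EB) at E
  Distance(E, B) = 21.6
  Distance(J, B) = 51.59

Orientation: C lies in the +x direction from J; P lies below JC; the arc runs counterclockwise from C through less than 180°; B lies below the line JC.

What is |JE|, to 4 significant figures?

44.49

J is at the origin; J and C share the same y with |JC| = 55.3 and C on the +x side, so C = (55.30, 0.000). Since A1 is tangent to JC there, PC ⟂ JC, so P = C + (0, -12.2) = (55.30, -12.20). Since PE ⟂ EB (tangency), |PB| = √(12.2² + 21.6²) = 24.81 regardless of where E sits on A1. So B lies on both circle(J, 51.59) and circle(P, 24.81); the below-JC intersection is B = (40.42, -32.05). E is the foot of the tangent from B: E = (43.20, -10.63).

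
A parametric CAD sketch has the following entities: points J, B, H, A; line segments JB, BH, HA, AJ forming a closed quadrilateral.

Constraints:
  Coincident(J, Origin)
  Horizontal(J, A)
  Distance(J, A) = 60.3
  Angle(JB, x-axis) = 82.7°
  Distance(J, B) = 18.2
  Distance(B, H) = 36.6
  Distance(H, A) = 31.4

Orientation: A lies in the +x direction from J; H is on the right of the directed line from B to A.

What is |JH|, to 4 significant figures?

30.24

Checks: J.y = 0.00, A.y = 0.00 ✓; |BH| = 36.60 ✓; |HA| = 31.40 ✓.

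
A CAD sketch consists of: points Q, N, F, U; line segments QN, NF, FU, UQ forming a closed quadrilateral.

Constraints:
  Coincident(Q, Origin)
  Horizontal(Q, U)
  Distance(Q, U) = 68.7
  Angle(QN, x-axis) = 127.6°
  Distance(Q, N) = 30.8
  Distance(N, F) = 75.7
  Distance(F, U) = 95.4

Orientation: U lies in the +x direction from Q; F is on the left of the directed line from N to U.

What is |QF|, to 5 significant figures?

89.258

Checks: |NF| = 75.70 ✓; |FU| = 95.40 ✓.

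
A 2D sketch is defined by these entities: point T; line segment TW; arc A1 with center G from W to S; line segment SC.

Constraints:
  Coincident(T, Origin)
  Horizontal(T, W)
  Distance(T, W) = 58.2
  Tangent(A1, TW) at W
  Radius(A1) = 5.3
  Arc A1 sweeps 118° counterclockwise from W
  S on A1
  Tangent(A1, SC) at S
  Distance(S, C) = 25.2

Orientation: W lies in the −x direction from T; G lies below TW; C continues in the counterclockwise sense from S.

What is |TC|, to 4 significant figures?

59.23

T is at the origin; TW is horizontal with |TW| = 58.2 and W on the −x side, so W = (-58.20, 0.000). Since A1 is tangent to TW there, GW ⟂ TW, so G = W + (0, -5.3) = (-58.20, -5.300). On A1, W sits at bearing 90° from G; a 118° counterclockwise sweep puts S at bearing 208°, so S = G + 5.3·(cos 208°, sin 208°) = (-62.88, -7.788). Since A1 is tangent to SC there, GS ⟂ SC, so SC runs along (−sin 208°, cos 208°); with |SC| = 25.2, C = (-51.05, -30.04). Then |TC| = |C − T| = 59.23.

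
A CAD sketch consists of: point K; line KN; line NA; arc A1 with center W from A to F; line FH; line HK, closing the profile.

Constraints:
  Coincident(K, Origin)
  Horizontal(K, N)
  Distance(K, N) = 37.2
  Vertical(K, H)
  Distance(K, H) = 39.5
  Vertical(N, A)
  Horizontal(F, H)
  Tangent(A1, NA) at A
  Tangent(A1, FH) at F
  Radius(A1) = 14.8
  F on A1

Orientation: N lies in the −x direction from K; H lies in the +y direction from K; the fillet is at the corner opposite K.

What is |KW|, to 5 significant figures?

33.344

K is at the origin; K and N share the same y with |KN| = 37.2 and N on the −x side, so N = (-37.200, 0.0000). KH is vertical with |KH| = 39.5 and H on the +y side, so H = (0.0000, 39.500). The virtual corner opposite K is at (-37.200, 39.500). A1 meets NA tangentially, so WA is at right angles to NA and since A1 is tangent to FH there, WF ⟂ FH, with radius 14.8, so the center W sits 14.8 in from both sides at W = (-22.400, 24.700). Then |KW| = |W − K| = 33.344.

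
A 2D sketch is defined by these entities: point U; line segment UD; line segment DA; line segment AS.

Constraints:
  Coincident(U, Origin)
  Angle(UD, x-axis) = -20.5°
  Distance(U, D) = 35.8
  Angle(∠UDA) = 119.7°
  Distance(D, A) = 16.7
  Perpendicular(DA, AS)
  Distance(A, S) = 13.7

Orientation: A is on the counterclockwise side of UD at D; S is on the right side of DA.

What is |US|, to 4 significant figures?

56.50

∠UDA = 119.7°, so DA runs at -20.5° + (180° − 119.7°) = 39.80° from the x-axis; with |DA| = 16.7, A = D + 16.7·(cos 39.80°, sin 39.80°) = (46.36, -1.848). The perpendicularity gives AS at right angles to DA; with |AS| = 13.7 on the right of DA, S = A + 13.7·(0.6401, -0.7683) = (55.13, -12.37). Then |US| = |S − U| = 56.50.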